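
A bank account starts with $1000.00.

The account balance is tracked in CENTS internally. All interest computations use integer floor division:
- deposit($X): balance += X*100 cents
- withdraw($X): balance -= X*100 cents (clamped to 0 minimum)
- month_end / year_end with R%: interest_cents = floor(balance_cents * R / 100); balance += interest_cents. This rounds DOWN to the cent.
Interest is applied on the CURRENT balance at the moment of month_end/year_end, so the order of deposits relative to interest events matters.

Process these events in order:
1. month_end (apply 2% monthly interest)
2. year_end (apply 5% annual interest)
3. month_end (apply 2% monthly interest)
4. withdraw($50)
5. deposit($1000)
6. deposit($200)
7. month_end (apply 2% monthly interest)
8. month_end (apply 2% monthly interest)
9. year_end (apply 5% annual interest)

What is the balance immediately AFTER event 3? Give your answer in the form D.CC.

Answer: 1092.42

Derivation:
After 1 (month_end (apply 2% monthly interest)): balance=$1020.00 total_interest=$20.00
After 2 (year_end (apply 5% annual interest)): balance=$1071.00 total_interest=$71.00
After 3 (month_end (apply 2% monthly interest)): balance=$1092.42 total_interest=$92.42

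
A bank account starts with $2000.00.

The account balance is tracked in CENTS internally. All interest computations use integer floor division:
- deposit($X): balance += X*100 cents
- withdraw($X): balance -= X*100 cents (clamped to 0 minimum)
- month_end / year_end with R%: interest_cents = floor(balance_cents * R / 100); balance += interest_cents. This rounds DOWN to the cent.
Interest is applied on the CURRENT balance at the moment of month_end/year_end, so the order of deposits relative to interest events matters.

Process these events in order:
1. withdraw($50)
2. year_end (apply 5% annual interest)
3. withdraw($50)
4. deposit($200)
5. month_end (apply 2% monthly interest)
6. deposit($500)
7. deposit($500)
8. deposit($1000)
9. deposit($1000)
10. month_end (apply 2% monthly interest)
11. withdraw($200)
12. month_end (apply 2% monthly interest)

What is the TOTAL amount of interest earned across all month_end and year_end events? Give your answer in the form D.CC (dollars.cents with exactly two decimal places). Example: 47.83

Answer: 349.19

Derivation:
After 1 (withdraw($50)): balance=$1950.00 total_interest=$0.00
After 2 (year_end (apply 5% annual interest)): balance=$2047.50 total_interest=$97.50
After 3 (withdraw($50)): balance=$1997.50 total_interest=$97.50
After 4 (deposit($200)): balance=$2197.50 total_interest=$97.50
After 5 (month_end (apply 2% monthly interest)): balance=$2241.45 total_interest=$141.45
After 6 (deposit($500)): balance=$2741.45 total_interest=$141.45
After 7 (deposit($500)): balance=$3241.45 total_interest=$141.45
After 8 (deposit($1000)): balance=$4241.45 total_interest=$141.45
After 9 (deposit($1000)): balance=$5241.45 total_interest=$141.45
After 10 (month_end (apply 2% monthly interest)): balance=$5346.27 total_interest=$246.27
After 11 (withdraw($200)): balance=$5146.27 total_interest=$246.27
After 12 (month_end (apply 2% monthly interest)): balance=$5249.19 total_interest=$349.19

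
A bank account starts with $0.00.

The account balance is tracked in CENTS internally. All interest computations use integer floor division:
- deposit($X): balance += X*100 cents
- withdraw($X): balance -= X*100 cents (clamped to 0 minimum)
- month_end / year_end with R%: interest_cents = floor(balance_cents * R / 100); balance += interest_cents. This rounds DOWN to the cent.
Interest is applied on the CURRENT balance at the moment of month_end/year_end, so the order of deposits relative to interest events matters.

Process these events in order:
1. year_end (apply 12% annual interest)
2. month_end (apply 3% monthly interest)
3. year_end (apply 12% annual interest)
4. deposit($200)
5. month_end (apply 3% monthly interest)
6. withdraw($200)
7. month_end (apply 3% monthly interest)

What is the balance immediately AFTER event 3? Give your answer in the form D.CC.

After 1 (year_end (apply 12% annual interest)): balance=$0.00 total_interest=$0.00
After 2 (month_end (apply 3% monthly interest)): balance=$0.00 total_interest=$0.00
After 3 (year_end (apply 12% annual interest)): balance=$0.00 total_interest=$0.00

Answer: 0.00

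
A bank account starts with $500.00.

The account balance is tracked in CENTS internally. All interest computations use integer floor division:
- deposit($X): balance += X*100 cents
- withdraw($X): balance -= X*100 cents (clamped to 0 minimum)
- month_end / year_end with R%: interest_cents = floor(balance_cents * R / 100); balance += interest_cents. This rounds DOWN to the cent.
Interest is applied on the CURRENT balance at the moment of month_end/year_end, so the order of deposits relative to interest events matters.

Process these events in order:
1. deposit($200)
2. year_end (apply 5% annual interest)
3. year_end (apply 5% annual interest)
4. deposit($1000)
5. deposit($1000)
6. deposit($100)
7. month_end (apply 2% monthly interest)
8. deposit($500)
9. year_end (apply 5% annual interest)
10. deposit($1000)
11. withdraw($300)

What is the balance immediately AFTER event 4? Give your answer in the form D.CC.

Answer: 1771.75

Derivation:
After 1 (deposit($200)): balance=$700.00 total_interest=$0.00
After 2 (year_end (apply 5% annual interest)): balance=$735.00 total_interest=$35.00
After 3 (year_end (apply 5% annual interest)): balance=$771.75 total_interest=$71.75
After 4 (deposit($1000)): balance=$1771.75 total_interest=$71.75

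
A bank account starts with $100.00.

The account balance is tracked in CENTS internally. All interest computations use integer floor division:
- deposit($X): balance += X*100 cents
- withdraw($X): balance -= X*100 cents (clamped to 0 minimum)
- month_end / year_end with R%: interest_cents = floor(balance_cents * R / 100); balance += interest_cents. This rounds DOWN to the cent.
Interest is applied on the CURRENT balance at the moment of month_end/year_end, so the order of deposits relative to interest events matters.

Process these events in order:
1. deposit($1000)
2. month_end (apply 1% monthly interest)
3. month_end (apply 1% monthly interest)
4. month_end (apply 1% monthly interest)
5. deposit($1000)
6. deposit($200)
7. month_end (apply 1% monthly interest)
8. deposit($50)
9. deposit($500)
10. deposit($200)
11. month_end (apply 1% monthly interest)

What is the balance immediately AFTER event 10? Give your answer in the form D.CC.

Answer: 3106.66

Derivation:
After 1 (deposit($1000)): balance=$1100.00 total_interest=$0.00
After 2 (month_end (apply 1% monthly interest)): balance=$1111.00 total_interest=$11.00
After 3 (month_end (apply 1% monthly interest)): balance=$1122.11 total_interest=$22.11
After 4 (month_end (apply 1% monthly interest)): balance=$1133.33 total_interest=$33.33
After 5 (deposit($1000)): balance=$2133.33 total_interest=$33.33
After 6 (deposit($200)): balance=$2333.33 total_interest=$33.33
After 7 (month_end (apply 1% monthly interest)): balance=$2356.66 total_interest=$56.66
After 8 (deposit($50)): balance=$2406.66 total_interest=$56.66
After 9 (deposit($500)): balance=$2906.66 total_interest=$56.66
After 10 (deposit($200)): balance=$3106.66 total_interest=$56.66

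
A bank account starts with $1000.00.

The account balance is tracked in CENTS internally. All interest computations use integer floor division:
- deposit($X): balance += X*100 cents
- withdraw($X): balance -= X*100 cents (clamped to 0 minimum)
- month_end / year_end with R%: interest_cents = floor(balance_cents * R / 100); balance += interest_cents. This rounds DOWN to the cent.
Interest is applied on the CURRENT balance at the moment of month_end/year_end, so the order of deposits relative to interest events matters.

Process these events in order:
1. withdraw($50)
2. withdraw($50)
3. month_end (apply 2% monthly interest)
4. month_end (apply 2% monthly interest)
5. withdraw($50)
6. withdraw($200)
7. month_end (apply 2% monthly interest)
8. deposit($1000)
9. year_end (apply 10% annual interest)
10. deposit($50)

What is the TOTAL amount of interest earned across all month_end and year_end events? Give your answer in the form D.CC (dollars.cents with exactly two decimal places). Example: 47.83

After 1 (withdraw($50)): balance=$950.00 total_interest=$0.00
After 2 (withdraw($50)): balance=$900.00 total_interest=$0.00
After 3 (month_end (apply 2% monthly interest)): balance=$918.00 total_interest=$18.00
After 4 (month_end (apply 2% monthly interest)): balance=$936.36 total_interest=$36.36
After 5 (withdraw($50)): balance=$886.36 total_interest=$36.36
After 6 (withdraw($200)): balance=$686.36 total_interest=$36.36
After 7 (month_end (apply 2% monthly interest)): balance=$700.08 total_interest=$50.08
After 8 (deposit($1000)): balance=$1700.08 total_interest=$50.08
After 9 (year_end (apply 10% annual interest)): balance=$1870.08 total_interest=$220.08
After 10 (deposit($50)): balance=$1920.08 total_interest=$220.08

Answer: 220.08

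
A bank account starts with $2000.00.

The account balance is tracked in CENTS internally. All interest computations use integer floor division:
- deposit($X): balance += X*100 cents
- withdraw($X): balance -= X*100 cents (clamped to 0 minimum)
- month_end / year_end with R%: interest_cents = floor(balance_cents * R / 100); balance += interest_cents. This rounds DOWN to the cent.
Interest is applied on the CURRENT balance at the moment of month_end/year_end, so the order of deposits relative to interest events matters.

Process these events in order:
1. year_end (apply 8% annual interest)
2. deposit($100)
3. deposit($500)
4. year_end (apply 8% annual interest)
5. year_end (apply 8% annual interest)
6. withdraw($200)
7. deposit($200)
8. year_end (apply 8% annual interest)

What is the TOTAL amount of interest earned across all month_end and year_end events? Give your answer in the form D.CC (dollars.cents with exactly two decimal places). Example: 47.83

After 1 (year_end (apply 8% annual interest)): balance=$2160.00 total_interest=$160.00
After 2 (deposit($100)): balance=$2260.00 total_interest=$160.00
After 3 (deposit($500)): balance=$2760.00 total_interest=$160.00
After 4 (year_end (apply 8% annual interest)): balance=$2980.80 total_interest=$380.80
After 5 (year_end (apply 8% annual interest)): balance=$3219.26 total_interest=$619.26
After 6 (withdraw($200)): balance=$3019.26 total_interest=$619.26
After 7 (deposit($200)): balance=$3219.26 total_interest=$619.26
After 8 (year_end (apply 8% annual interest)): balance=$3476.80 total_interest=$876.80

Answer: 876.80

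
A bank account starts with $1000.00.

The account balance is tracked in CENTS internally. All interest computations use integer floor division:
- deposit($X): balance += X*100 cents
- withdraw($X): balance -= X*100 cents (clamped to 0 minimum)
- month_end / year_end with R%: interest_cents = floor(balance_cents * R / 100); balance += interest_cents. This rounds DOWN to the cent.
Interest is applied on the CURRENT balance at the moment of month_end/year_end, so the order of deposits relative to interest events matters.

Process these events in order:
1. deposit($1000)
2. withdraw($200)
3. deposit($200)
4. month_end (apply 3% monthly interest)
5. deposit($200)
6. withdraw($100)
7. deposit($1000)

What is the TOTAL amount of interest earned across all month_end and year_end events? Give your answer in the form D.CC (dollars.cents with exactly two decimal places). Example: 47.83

Answer: 60.00

Derivation:
After 1 (deposit($1000)): balance=$2000.00 total_interest=$0.00
After 2 (withdraw($200)): balance=$1800.00 total_interest=$0.00
After 3 (deposit($200)): balance=$2000.00 total_interest=$0.00
After 4 (month_end (apply 3% monthly interest)): balance=$2060.00 total_interest=$60.00
After 5 (deposit($200)): balance=$2260.00 total_interest=$60.00
After 6 (withdraw($100)): balance=$2160.00 total_interest=$60.00
After 7 (deposit($1000)): balance=$3160.00 total_interest=$60.00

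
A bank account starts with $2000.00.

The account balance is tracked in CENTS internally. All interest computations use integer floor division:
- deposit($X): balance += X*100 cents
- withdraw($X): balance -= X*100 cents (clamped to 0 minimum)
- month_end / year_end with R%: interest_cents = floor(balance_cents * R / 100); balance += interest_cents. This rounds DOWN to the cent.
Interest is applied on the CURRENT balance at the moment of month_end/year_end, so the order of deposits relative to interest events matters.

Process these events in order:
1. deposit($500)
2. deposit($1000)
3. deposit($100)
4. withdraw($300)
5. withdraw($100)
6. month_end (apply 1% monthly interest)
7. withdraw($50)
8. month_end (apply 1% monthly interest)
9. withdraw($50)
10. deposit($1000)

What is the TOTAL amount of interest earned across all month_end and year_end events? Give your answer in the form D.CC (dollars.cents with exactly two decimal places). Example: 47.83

Answer: 63.82

Derivation:
After 1 (deposit($500)): balance=$2500.00 total_interest=$0.00
After 2 (deposit($1000)): balance=$3500.00 total_interest=$0.00
After 3 (deposit($100)): balance=$3600.00 total_interest=$0.00
After 4 (withdraw($300)): balance=$3300.00 total_interest=$0.00
After 5 (withdraw($100)): balance=$3200.00 total_interest=$0.00
After 6 (month_end (apply 1% monthly interest)): balance=$3232.00 total_interest=$32.00
After 7 (withdraw($50)): balance=$3182.00 total_interest=$32.00
After 8 (month_end (apply 1% monthly interest)): balance=$3213.82 total_interest=$63.82
After 9 (withdraw($50)): balance=$3163.82 total_interest=$63.82
After 10 (deposit($1000)): balance=$4163.82 total_interest=$63.82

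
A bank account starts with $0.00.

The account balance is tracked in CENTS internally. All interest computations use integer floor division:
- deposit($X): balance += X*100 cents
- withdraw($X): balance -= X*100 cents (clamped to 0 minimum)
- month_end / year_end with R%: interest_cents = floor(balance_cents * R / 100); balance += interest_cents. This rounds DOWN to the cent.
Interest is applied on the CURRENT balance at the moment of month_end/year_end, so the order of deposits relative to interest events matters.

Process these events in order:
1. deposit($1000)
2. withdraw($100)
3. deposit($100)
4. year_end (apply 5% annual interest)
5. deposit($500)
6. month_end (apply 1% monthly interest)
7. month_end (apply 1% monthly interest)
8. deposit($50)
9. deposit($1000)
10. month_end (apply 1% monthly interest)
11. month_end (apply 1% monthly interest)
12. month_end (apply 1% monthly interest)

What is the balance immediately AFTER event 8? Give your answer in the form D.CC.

Answer: 1631.15

Derivation:
After 1 (deposit($1000)): balance=$1000.00 total_interest=$0.00
After 2 (withdraw($100)): balance=$900.00 total_interest=$0.00
After 3 (deposit($100)): balance=$1000.00 total_interest=$0.00
After 4 (year_end (apply 5% annual interest)): balance=$1050.00 total_interest=$50.00
After 5 (deposit($500)): balance=$1550.00 total_interest=$50.00
After 6 (month_end (apply 1% monthly interest)): balance=$1565.50 total_interest=$65.50
After 7 (month_end (apply 1% monthly interest)): balance=$1581.15 total_interest=$81.15
After 8 (deposit($50)): balance=$1631.15 total_interest=$81.15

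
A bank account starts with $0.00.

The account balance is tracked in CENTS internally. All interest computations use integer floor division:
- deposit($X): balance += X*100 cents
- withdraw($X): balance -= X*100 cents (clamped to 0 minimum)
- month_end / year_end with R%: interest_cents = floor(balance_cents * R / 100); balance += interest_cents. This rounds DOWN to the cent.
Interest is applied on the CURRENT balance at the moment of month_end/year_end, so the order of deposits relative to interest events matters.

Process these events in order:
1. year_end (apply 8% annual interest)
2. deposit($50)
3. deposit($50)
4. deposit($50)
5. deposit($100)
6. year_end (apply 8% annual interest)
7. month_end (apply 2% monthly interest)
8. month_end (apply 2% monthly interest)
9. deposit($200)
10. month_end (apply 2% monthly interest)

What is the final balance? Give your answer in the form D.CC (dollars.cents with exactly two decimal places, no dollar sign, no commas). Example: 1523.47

Answer: 490.51

Derivation:
After 1 (year_end (apply 8% annual interest)): balance=$0.00 total_interest=$0.00
After 2 (deposit($50)): balance=$50.00 total_interest=$0.00
After 3 (deposit($50)): balance=$100.00 total_interest=$0.00
After 4 (deposit($50)): balance=$150.00 total_interest=$0.00
After 5 (deposit($100)): balance=$250.00 total_interest=$0.00
After 6 (year_end (apply 8% annual interest)): balance=$270.00 total_interest=$20.00
After 7 (month_end (apply 2% monthly interest)): balance=$275.40 total_interest=$25.40
After 8 (month_end (apply 2% monthly interest)): balance=$280.90 total_interest=$30.90
After 9 (deposit($200)): balance=$480.90 total_interest=$30.90
After 10 (month_end (apply 2% monthly interest)): balance=$490.51 total_interest=$40.51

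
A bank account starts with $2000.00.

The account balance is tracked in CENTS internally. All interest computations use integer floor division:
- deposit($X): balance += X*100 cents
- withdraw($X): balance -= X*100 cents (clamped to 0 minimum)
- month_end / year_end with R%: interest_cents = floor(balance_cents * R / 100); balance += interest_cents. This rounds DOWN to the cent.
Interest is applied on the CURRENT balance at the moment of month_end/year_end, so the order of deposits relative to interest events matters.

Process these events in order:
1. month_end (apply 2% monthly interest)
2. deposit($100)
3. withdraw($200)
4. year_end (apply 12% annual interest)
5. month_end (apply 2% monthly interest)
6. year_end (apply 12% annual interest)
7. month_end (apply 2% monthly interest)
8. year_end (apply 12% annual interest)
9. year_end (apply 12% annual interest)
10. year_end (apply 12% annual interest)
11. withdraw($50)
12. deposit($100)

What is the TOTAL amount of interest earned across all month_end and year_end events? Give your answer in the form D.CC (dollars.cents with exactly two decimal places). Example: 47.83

After 1 (month_end (apply 2% monthly interest)): balance=$2040.00 total_interest=$40.00
After 2 (deposit($100)): balance=$2140.00 total_interest=$40.00
After 3 (withdraw($200)): balance=$1940.00 total_interest=$40.00
After 4 (year_end (apply 12% annual interest)): balance=$2172.80 total_interest=$272.80
After 5 (month_end (apply 2% monthly interest)): balance=$2216.25 total_interest=$316.25
After 6 (year_end (apply 12% annual interest)): balance=$2482.20 total_interest=$582.20
After 7 (month_end (apply 2% monthly interest)): balance=$2531.84 total_interest=$631.84
After 8 (year_end (apply 12% annual interest)): balance=$2835.66 total_interest=$935.66
After 9 (year_end (apply 12% annual interest)): balance=$3175.93 total_interest=$1275.93
After 10 (year_end (apply 12% annual interest)): balance=$3557.04 total_interest=$1657.04
After 11 (withdraw($50)): balance=$3507.04 total_interest=$1657.04
After 12 (deposit($100)): balance=$3607.04 total_interest=$1657.04

Answer: 1657.04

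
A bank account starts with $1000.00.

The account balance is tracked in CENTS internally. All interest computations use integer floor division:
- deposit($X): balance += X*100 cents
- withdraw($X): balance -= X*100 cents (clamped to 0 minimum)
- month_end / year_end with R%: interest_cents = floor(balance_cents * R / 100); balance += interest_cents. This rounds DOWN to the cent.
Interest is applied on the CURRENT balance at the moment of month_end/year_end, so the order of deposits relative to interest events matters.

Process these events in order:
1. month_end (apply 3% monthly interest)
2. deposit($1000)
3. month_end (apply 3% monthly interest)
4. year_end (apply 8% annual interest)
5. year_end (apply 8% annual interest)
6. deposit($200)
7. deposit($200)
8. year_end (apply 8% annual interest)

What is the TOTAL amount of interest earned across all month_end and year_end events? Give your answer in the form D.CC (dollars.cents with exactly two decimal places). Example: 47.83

Answer: 665.92

Derivation:
After 1 (month_end (apply 3% monthly interest)): balance=$1030.00 total_interest=$30.00
After 2 (deposit($1000)): balance=$2030.00 total_interest=$30.00
After 3 (month_end (apply 3% monthly interest)): balance=$2090.90 total_interest=$90.90
After 4 (year_end (apply 8% annual interest)): balance=$2258.17 total_interest=$258.17
After 5 (year_end (apply 8% annual interest)): balance=$2438.82 total_interest=$438.82
After 6 (deposit($200)): balance=$2638.82 total_interest=$438.82
After 7 (deposit($200)): balance=$2838.82 total_interest=$438.82
After 8 (year_end (apply 8% annual interest)): balance=$3065.92 total_interest=$665.92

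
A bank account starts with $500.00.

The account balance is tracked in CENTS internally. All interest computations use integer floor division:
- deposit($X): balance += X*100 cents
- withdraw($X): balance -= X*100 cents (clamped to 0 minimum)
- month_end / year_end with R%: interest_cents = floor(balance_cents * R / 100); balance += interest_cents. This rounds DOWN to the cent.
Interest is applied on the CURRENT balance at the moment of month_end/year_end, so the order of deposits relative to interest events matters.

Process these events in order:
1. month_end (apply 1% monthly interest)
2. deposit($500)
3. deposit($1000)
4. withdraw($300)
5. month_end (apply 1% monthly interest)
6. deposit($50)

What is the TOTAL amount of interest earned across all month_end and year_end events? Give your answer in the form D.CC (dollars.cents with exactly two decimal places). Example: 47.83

After 1 (month_end (apply 1% monthly interest)): balance=$505.00 total_interest=$5.00
After 2 (deposit($500)): balance=$1005.00 total_interest=$5.00
After 3 (deposit($1000)): balance=$2005.00 total_interest=$5.00
After 4 (withdraw($300)): balance=$1705.00 total_interest=$5.00
After 5 (month_end (apply 1% monthly interest)): balance=$1722.05 total_interest=$22.05
After 6 (deposit($50)): balance=$1772.05 total_interest=$22.05

Answer: 22.05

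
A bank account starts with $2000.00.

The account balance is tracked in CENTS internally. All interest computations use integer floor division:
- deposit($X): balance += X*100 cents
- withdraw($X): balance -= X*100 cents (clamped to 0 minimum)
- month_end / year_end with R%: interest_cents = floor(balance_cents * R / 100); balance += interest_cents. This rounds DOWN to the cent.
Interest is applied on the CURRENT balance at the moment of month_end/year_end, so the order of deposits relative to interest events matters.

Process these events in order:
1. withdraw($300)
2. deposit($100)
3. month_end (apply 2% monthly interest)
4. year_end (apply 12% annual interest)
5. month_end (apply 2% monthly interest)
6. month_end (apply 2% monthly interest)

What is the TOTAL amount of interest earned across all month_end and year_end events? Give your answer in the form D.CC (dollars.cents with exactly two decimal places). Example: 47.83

After 1 (withdraw($300)): balance=$1700.00 total_interest=$0.00
After 2 (deposit($100)): balance=$1800.00 total_interest=$0.00
After 3 (month_end (apply 2% monthly interest)): balance=$1836.00 total_interest=$36.00
After 4 (year_end (apply 12% annual interest)): balance=$2056.32 total_interest=$256.32
After 5 (month_end (apply 2% monthly interest)): balance=$2097.44 total_interest=$297.44
After 6 (month_end (apply 2% monthly interest)): balance=$2139.38 total_interest=$339.38

Answer: 339.38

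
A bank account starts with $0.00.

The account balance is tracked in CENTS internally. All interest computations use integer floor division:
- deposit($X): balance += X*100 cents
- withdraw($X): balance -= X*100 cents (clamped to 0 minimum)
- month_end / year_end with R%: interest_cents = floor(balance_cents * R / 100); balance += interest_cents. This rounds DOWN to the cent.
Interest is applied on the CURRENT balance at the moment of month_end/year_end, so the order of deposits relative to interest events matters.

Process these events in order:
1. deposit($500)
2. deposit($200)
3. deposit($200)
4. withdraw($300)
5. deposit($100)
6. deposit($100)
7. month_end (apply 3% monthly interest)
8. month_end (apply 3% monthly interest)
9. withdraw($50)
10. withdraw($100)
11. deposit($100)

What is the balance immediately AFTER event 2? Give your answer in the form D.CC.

After 1 (deposit($500)): balance=$500.00 total_interest=$0.00
After 2 (deposit($200)): balance=$700.00 total_interest=$0.00

Answer: 700.00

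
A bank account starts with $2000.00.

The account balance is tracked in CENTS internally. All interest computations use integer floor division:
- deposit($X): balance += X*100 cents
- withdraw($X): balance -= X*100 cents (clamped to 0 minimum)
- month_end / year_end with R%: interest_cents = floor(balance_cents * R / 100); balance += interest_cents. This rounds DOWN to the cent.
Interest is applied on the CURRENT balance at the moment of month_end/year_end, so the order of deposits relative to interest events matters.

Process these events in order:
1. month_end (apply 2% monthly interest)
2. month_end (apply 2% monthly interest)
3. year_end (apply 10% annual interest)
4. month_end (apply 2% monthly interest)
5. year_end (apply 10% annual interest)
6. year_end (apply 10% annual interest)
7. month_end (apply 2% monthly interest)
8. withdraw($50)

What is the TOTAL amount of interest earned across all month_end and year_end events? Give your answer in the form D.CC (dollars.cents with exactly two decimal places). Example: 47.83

After 1 (month_end (apply 2% monthly interest)): balance=$2040.00 total_interest=$40.00
After 2 (month_end (apply 2% monthly interest)): balance=$2080.80 total_interest=$80.80
After 3 (year_end (apply 10% annual interest)): balance=$2288.88 total_interest=$288.88
After 4 (month_end (apply 2% monthly interest)): balance=$2334.65 total_interest=$334.65
After 5 (year_end (apply 10% annual interest)): balance=$2568.11 total_interest=$568.11
After 6 (year_end (apply 10% annual interest)): balance=$2824.92 total_interest=$824.92
After 7 (month_end (apply 2% monthly interest)): balance=$2881.41 total_interest=$881.41
After 8 (withdraw($50)): balance=$2831.41 total_interest=$881.41

Answer: 881.41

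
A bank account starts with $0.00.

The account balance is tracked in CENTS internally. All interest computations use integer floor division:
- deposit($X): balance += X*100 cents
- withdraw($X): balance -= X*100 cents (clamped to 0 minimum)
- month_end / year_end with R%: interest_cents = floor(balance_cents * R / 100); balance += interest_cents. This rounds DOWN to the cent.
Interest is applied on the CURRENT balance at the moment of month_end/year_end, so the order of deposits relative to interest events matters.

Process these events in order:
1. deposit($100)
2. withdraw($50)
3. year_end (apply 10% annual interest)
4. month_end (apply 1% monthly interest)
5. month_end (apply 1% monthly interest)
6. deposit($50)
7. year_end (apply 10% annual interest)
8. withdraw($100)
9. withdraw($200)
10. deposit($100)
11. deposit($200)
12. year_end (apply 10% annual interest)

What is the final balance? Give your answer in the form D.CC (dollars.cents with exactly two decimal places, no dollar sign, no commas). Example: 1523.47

After 1 (deposit($100)): balance=$100.00 total_interest=$0.00
After 2 (withdraw($50)): balance=$50.00 total_interest=$0.00
After 3 (year_end (apply 10% annual interest)): balance=$55.00 total_interest=$5.00
After 4 (month_end (apply 1% monthly interest)): balance=$55.55 total_interest=$5.55
After 5 (month_end (apply 1% monthly interest)): balance=$56.10 total_interest=$6.10
After 6 (deposit($50)): balance=$106.10 total_interest=$6.10
After 7 (year_end (apply 10% annual interest)): balance=$116.71 total_interest=$16.71
After 8 (withdraw($100)): balance=$16.71 total_interest=$16.71
After 9 (withdraw($200)): balance=$0.00 total_interest=$16.71
After 10 (deposit($100)): balance=$100.00 total_interest=$16.71
After 11 (deposit($200)): balance=$300.00 total_interest=$16.71
After 12 (year_end (apply 10% annual interest)): balance=$330.00 total_interest=$46.71

Answer: 330.00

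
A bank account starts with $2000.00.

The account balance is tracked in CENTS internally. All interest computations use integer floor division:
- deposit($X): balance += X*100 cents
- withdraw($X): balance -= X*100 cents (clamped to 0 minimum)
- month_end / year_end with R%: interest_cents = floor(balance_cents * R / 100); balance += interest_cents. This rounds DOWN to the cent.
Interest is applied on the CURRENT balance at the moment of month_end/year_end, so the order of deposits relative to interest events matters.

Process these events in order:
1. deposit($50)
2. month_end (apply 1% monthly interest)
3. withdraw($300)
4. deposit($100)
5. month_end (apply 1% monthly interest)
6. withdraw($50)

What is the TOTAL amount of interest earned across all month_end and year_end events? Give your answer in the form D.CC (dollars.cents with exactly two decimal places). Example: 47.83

Answer: 39.20

Derivation:
After 1 (deposit($50)): balance=$2050.00 total_interest=$0.00
After 2 (month_end (apply 1% monthly interest)): balance=$2070.50 total_interest=$20.50
After 3 (withdraw($300)): balance=$1770.50 total_interest=$20.50
After 4 (deposit($100)): balance=$1870.50 total_interest=$20.50
After 5 (month_end (apply 1% monthly interest)): balance=$1889.20 total_interest=$39.20
After 6 (withdraw($50)): balance=$1839.20 total_interest=$39.20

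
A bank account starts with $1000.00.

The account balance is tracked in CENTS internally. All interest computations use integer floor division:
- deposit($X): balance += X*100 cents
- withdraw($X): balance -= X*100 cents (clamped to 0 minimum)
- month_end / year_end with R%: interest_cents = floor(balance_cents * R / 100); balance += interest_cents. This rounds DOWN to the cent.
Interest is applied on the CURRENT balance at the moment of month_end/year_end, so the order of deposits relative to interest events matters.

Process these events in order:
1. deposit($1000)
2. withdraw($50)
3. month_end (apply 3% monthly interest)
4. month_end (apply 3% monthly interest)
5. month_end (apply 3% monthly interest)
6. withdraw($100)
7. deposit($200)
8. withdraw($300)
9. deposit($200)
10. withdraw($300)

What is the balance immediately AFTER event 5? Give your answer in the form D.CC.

Answer: 2130.81

Derivation:
After 1 (deposit($1000)): balance=$2000.00 total_interest=$0.00
After 2 (withdraw($50)): balance=$1950.00 total_interest=$0.00
After 3 (month_end (apply 3% monthly interest)): balance=$2008.50 total_interest=$58.50
After 4 (month_end (apply 3% monthly interest)): balance=$2068.75 total_interest=$118.75
After 5 (month_end (apply 3% monthly interest)): balance=$2130.81 total_interest=$180.81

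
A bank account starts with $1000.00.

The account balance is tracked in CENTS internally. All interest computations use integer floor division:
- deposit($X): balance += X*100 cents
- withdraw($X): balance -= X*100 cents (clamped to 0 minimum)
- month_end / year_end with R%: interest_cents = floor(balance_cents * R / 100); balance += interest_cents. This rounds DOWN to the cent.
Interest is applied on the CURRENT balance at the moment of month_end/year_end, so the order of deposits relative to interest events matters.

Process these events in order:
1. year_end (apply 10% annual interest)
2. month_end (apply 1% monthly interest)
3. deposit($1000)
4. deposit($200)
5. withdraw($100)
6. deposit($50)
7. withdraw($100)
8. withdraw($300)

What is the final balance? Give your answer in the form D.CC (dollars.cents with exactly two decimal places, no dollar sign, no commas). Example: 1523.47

After 1 (year_end (apply 10% annual interest)): balance=$1100.00 total_interest=$100.00
After 2 (month_end (apply 1% monthly interest)): balance=$1111.00 total_interest=$111.00
After 3 (deposit($1000)): balance=$2111.00 total_interest=$111.00
After 4 (deposit($200)): balance=$2311.00 total_interest=$111.00
After 5 (withdraw($100)): balance=$2211.00 total_interest=$111.00
After 6 (deposit($50)): balance=$2261.00 total_interest=$111.00
After 7 (withdraw($100)): balance=$2161.00 total_interest=$111.00
After 8 (withdraw($300)): balance=$1861.00 total_interest=$111.00

Answer: 1861.00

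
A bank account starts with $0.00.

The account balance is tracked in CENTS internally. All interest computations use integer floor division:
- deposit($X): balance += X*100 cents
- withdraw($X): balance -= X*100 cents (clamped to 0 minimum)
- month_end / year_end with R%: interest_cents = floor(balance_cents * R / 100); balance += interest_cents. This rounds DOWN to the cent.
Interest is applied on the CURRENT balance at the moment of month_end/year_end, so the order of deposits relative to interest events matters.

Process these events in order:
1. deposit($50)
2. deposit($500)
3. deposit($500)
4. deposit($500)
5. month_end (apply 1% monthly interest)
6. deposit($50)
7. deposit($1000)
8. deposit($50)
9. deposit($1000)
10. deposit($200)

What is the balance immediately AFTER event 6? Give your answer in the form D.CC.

After 1 (deposit($50)): balance=$50.00 total_interest=$0.00
After 2 (deposit($500)): balance=$550.00 total_interest=$0.00
After 3 (deposit($500)): balance=$1050.00 total_interest=$0.00
After 4 (deposit($500)): balance=$1550.00 total_interest=$0.00
After 5 (month_end (apply 1% monthly interest)): balance=$1565.50 total_interest=$15.50
After 6 (deposit($50)): balance=$1615.50 total_interest=$15.50

Answer: 1615.50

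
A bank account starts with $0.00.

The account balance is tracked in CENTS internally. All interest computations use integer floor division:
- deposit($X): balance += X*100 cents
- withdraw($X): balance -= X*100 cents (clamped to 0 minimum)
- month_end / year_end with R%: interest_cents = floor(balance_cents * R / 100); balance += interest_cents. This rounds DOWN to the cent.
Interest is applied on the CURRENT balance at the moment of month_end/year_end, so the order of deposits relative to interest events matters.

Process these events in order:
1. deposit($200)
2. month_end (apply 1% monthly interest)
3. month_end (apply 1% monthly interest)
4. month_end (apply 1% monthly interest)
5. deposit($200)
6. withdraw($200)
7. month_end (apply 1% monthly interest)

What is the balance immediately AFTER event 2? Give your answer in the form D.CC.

Answer: 202.00

Derivation:
After 1 (deposit($200)): balance=$200.00 total_interest=$0.00
After 2 (month_end (apply 1% monthly interest)): balance=$202.00 total_interest=$2.00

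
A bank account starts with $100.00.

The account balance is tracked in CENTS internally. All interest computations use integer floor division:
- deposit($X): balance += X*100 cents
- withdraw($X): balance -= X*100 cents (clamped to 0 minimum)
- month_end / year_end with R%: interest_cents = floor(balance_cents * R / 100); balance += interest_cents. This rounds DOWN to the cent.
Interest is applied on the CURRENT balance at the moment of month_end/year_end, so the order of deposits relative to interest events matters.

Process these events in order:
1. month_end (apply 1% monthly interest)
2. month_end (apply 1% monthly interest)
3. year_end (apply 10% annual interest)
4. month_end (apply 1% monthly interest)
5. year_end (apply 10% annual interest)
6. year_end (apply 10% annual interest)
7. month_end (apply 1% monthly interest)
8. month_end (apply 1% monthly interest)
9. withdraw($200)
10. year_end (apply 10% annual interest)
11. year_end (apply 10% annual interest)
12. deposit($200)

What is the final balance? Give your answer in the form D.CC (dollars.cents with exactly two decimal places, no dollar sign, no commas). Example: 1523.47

Answer: 200.00

Derivation:
After 1 (month_end (apply 1% monthly interest)): balance=$101.00 total_interest=$1.00
After 2 (month_end (apply 1% monthly interest)): balance=$102.01 total_interest=$2.01
After 3 (year_end (apply 10% annual interest)): balance=$112.21 total_interest=$12.21
After 4 (month_end (apply 1% monthly interest)): balance=$113.33 total_interest=$13.33
After 5 (year_end (apply 10% annual interest)): balance=$124.66 total_interest=$24.66
After 6 (year_end (apply 10% annual interest)): balance=$137.12 total_interest=$37.12
After 7 (month_end (apply 1% monthly interest)): balance=$138.49 total_interest=$38.49
After 8 (month_end (apply 1% monthly interest)): balance=$139.87 total_interest=$39.87
After 9 (withdraw($200)): balance=$0.00 total_interest=$39.87
After 10 (year_end (apply 10% annual interest)): balance=$0.00 total_interest=$39.87
After 11 (year_end (apply 10% annual interest)): balance=$0.00 total_interest=$39.87
After 12 (deposit($200)): balance=$200.00 total_interest=$39.87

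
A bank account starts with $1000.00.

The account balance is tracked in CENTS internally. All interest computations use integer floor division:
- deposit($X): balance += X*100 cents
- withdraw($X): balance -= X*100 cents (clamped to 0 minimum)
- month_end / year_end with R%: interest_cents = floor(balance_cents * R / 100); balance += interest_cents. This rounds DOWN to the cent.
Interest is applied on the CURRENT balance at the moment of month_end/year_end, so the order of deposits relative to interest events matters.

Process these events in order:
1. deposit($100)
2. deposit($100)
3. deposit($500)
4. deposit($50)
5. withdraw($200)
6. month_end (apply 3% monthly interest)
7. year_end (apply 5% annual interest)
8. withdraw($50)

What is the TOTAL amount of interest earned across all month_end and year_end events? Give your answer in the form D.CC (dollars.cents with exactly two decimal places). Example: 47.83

After 1 (deposit($100)): balance=$1100.00 total_interest=$0.00
After 2 (deposit($100)): balance=$1200.00 total_interest=$0.00
After 3 (deposit($500)): balance=$1700.00 total_interest=$0.00
After 4 (deposit($50)): balance=$1750.00 total_interest=$0.00
After 5 (withdraw($200)): balance=$1550.00 total_interest=$0.00
After 6 (month_end (apply 3% monthly interest)): balance=$1596.50 total_interest=$46.50
After 7 (year_end (apply 5% annual interest)): balance=$1676.32 total_interest=$126.32
After 8 (withdraw($50)): balance=$1626.32 total_interest=$126.32

Answer: 126.32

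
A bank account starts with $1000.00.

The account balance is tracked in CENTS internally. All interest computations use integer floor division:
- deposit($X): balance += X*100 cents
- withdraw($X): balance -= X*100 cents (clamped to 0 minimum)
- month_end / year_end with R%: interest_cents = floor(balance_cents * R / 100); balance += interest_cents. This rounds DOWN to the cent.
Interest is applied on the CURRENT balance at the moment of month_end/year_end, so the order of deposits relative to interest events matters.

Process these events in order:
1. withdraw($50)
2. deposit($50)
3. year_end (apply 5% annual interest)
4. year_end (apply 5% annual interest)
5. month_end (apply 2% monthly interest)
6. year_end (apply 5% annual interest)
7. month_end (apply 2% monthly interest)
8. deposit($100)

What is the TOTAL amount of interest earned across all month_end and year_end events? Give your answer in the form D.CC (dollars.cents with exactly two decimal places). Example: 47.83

After 1 (withdraw($50)): balance=$950.00 total_interest=$0.00
After 2 (deposit($50)): balance=$1000.00 total_interest=$0.00
After 3 (year_end (apply 5% annual interest)): balance=$1050.00 total_interest=$50.00
After 4 (year_end (apply 5% annual interest)): balance=$1102.50 total_interest=$102.50
After 5 (month_end (apply 2% monthly interest)): balance=$1124.55 total_interest=$124.55
After 6 (year_end (apply 5% annual interest)): balance=$1180.77 total_interest=$180.77
After 7 (month_end (apply 2% monthly interest)): balance=$1204.38 total_interest=$204.38
After 8 (deposit($100)): balance=$1304.38 total_interest=$204.38

Answer: 204.38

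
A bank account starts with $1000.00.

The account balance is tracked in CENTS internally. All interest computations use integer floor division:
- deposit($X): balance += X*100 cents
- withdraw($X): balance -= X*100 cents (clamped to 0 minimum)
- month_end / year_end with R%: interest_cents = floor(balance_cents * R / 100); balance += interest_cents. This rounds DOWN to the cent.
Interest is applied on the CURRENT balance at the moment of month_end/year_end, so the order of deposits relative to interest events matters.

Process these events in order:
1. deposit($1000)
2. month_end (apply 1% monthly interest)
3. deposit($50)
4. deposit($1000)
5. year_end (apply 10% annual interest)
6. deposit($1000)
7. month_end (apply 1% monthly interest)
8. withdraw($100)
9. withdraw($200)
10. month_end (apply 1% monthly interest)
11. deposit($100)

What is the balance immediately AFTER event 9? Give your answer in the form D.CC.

Answer: 4120.77

Derivation:
After 1 (deposit($1000)): balance=$2000.00 total_interest=$0.00
After 2 (month_end (apply 1% monthly interest)): balance=$2020.00 total_interest=$20.00
After 3 (deposit($50)): balance=$2070.00 total_interest=$20.00
After 4 (deposit($1000)): balance=$3070.00 total_interest=$20.00
After 5 (year_end (apply 10% annual interest)): balance=$3377.00 total_interest=$327.00
After 6 (deposit($1000)): balance=$4377.00 total_interest=$327.00
After 7 (month_end (apply 1% monthly interest)): balance=$4420.77 total_interest=$370.77
After 8 (withdraw($100)): balance=$4320.77 total_interest=$370.77
After 9 (withdraw($200)): balance=$4120.77 total_interest=$370.77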